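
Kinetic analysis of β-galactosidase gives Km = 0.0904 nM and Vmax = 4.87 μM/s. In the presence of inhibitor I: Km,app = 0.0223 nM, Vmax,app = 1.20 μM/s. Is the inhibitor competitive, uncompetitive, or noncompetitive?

Both Km and Vmax decrease by the same factor (~4.06-fold) — characteristic of uncompetitive inhibition.

uncompetitive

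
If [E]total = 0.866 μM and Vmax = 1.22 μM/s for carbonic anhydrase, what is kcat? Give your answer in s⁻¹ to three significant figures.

1.41 s⁻¹

kcat = Vmax/[E]total = 1.22 μM/s / 0.866 μM = 1.41 s⁻¹.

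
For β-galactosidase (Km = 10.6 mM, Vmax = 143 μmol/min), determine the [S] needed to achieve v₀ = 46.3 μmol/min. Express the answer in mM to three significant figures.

The required fractional saturation is v/Vmax = 46.3/143 = 0.3238.
Then [S]/(Km+[S]) = 0.3238 ⇒ [S] = 10.6 × 0.3238/(1 − 0.3238) = 5.08 mM.

5.08 mM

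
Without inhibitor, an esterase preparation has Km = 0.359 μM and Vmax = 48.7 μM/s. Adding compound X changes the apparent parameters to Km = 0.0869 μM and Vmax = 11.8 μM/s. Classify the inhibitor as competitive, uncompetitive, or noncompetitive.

uncompetitive

Both Km and Vmax decrease by the same factor (~4.13-fold) — characteristic of uncompetitive inhibition.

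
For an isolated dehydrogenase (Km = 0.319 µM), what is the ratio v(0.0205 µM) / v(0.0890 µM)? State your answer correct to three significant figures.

The fractional saturations are [S]/(Km+[S]) = 0.0890/0.4080 = 0.2181 and 0.0205/0.3395 = 0.06038.
v₂/v₁ is just their ratio: 0.06038/0.2181 = 0.277.

0.277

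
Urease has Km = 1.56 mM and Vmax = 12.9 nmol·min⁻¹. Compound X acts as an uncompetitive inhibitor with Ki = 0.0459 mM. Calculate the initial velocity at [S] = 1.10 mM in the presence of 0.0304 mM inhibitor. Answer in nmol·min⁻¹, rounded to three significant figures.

4.19 nmol·min⁻¹

α = 1 + [I]/Ki = 1 + 0.0304/0.0459 = 1.662.
For an uncompetitive inhibitor, both parameters are divided by α, giving Vmax/α and Km/α: Km,app = 0.938 mM, Vmax,app = 7.76 nmol·min⁻¹.
v = Vmax,app·[S]/(Km,app + [S]) = 7.76 × 1.10/(0.938 + 1.10) = 4.19 nmol·min⁻¹.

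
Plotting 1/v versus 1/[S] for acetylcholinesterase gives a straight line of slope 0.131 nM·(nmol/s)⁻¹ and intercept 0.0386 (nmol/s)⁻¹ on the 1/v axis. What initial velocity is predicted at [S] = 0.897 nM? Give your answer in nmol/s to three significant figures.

5.42 nmol/s

The y-intercept is 1/Vmax, so Vmax = 1/0.0386 = 25.9 nmol/s.
The slope is Km/Vmax, so Km = 0.131 × 25.9 = 3.39 nM.
Then v = 25.9 × 0.897/(3.39 + 0.897) = 5.42 nmol/s.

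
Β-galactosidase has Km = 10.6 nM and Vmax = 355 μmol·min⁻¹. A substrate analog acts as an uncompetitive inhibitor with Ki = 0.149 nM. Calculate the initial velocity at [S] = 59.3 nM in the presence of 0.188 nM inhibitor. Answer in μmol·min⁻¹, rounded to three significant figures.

145 μmol·min⁻¹

α = 1 + [I]/Ki = 1 + 0.188/0.149 = 2.262.
For an uncompetitive inhibitor, both parameters are divided by α, giving Vmax/α and Km/α: Km,app = 4.69 nM, Vmax,app = 157 μmol·min⁻¹.
v = Vmax,app·[S]/(Km,app + [S]) = 157 × 59.3/(4.69 + 59.3) = 145 μmol·min⁻¹.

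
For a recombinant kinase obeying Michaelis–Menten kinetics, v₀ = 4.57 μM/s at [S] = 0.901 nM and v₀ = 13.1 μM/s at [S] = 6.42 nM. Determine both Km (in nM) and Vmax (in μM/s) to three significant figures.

Km = 2.81 nM; Vmax = 18.8 μM/s

From v = Vmax[S]/(Km+[S]), each point gives Vmax = v(Km+[S])/[S].
Equating: 4.57(Km+0.901)/0.901 = 13.1(Km+6.42)/6.42.
5.072·Km + 4.57 = 2.040·Km + 13.1, so (5.072 − 2.040)·Km = 13.1 − 4.57.
Km = 8.530/3.032 = 2.81 nM; then Vmax = 4.57(2.81+0.901)/0.901 = 18.8 μM/s.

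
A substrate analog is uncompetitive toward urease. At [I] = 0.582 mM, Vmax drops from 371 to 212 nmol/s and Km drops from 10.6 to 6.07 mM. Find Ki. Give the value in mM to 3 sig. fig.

0.776 mM

Uncompetitive: Vmax,app = Vmax/α (and Km,app = Km/α) with α = 1 + [I]/Ki.
α = Vmax/Vmax,app = 371/212 = 1.750.
Since α = 1 + [I]/Ki, [I]/Ki = 1.750 − 1 = 0.7500 and Ki = 0.582/0.7500 = 0.776 mM.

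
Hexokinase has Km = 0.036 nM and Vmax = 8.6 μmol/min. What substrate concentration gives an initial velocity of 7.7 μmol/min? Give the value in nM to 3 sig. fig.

0.308 nM

Rearranging v = Vmax[S]/(Km+[S]) gives [S] = Km·v/(Vmax − v).
[S] = 0.036 × 7.7 / (8.6 − 7.7) = 0.2772/0.9000 = 0.308 nM.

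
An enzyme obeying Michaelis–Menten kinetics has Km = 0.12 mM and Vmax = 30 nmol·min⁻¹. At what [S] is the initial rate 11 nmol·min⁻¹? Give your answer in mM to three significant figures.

Rearranging v = Vmax[S]/(Km+[S]) gives [S] = Km·v/(Vmax − v).
[S] = 0.12 × 11 / (30 − 11) = 1.320/19.00 = 0.0695 mM.

0.0695 mM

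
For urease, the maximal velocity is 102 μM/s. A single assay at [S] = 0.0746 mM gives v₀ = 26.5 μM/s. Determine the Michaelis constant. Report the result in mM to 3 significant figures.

0.213 mM

From v = Vmax[S]/(Km+[S]), Km = [S](Vmax − v)/v.
Km = 0.0746 × (102 − 26.5) / 26.5 = 5.632/26.5 = 0.213 mM.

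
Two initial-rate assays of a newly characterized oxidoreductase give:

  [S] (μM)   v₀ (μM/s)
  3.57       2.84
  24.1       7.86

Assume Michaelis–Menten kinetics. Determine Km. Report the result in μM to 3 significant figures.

10.7 μM

From v = Vmax[S]/(Km+[S]), each point gives Vmax = v(Km+[S])/[S].
Equating: 2.84(Km+3.57)/3.57 = 7.86(Km+24.1)/24.1.
0.7955·Km + 2.84 = 0.3261·Km + 7.86, so (0.7955 − 0.3261)·Km = 7.86 − 2.84.
Km = 5.020/0.4694 = 10.7 μM; then Vmax = 2.84(10.7+3.57)/3.57 = 11.3 μM/s.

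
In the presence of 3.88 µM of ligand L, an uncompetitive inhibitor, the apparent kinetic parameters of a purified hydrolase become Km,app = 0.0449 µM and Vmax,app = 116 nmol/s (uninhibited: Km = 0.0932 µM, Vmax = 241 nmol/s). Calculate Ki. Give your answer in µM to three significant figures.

3.60 µM

Uncompetitive: Vmax,app = Vmax/α (and Km,app = Km/α) with α = 1 + [I]/Ki.
α = Vmax/Vmax,app = 241/116 = 2.078.
Ki = [I]/(α − 1) = 3.88/1.078 = 3.60 µM.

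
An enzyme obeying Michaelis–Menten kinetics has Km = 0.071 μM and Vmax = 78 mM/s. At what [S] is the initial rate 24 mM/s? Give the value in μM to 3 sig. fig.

Rearranging v = Vmax[S]/(Km+[S]) gives [S] = Km·v/(Vmax − v).
[S] = 0.071 × 24 / (78 − 24) = 1.704/54.00 = 0.0316 μM.

0.0316 μM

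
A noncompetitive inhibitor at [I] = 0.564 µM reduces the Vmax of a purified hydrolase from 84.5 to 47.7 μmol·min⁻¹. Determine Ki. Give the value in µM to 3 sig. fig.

Noncompetitive: Vmax,app = Vmax/α with α = 1 + [I]/Ki.
α = Vmax/Vmax,app = 84.5/47.7 = 1.771.
Since α = 1 + [I]/Ki, [I]/Ki = 1.771 − 1 = 0.7715 and Ki = 0.564/0.7715 = 0.731 µM.

0.731 µM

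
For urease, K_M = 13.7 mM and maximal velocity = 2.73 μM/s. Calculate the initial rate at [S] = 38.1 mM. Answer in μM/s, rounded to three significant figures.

v = Vmax·[S]/(Km + [S]) = 2.73 × 38.1 / (13.7 + 38.1)
  = 104.0 / 51.80 = 2.01 μM/s.

2.01 μM/s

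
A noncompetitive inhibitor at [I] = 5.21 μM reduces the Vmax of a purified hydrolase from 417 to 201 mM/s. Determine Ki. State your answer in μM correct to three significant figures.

4.85 μM

Noncompetitive: Vmax,app = Vmax/α with α = 1 + [I]/Ki.
α = Vmax/Vmax,app = 417/201 = 2.075.
Since α = 1 + [I]/Ki, [I]/Ki = 2.075 − 1 = 1.075 and Ki = 5.21/1.075 = 4.85 μM.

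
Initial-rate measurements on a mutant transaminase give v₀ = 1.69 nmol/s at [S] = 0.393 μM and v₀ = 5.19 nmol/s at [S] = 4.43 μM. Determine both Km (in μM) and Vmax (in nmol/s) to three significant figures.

Km = 1.12 μM; Vmax = 6.50 nmol/s

From v = Vmax[S]/(Km+[S]), each point gives Vmax = v(Km+[S])/[S].
Equating: 1.69(Km+0.393)/0.393 = 5.19(Km+4.43)/4.43.
4.300·Km + 1.69 = 1.172·Km + 5.19, so (4.300 − 1.172)·Km = 5.19 − 1.69.
Km = 3.500/3.129 = 1.12 μM; then Vmax = 1.69(1.12+0.393)/0.393 = 6.50 nmol/s.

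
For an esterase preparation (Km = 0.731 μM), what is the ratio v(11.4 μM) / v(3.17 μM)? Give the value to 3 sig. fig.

1.16

Since Vmax cancels, v₂/v₁ = [S]₂(Km+[S]₁) / [S]₁(Km+[S]₂).
= 11.4×(0.731+3.17) / (3.17×(0.731+11.4)) = 44.47/38.46 = 1.16.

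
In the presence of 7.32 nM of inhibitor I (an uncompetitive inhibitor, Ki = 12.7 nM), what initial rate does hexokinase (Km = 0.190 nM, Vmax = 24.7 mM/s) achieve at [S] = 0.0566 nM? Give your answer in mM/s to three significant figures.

5.01 mM/s

With α = 1 + [I]/Ki = 1 + 7.32/12.7 = 1.576, the uncompetitive rate law is v = (Vmax/α)·[S] / (Km/α + [S]).
v = (24.7/1.576)×0.0566 / (0.190/1.576 + 0.0566) = 0.8869/0.1771 = 5.01 mM/s.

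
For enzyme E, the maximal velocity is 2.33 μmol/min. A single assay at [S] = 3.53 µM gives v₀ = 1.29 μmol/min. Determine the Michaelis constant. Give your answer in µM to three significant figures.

From v = Vmax[S]/(Km+[S]), Km = [S](Vmax − v)/v.
Km = 3.53 × (2.33 − 1.29) / 1.29 = 3.671/1.29 = 2.85 µM.

2.85 µM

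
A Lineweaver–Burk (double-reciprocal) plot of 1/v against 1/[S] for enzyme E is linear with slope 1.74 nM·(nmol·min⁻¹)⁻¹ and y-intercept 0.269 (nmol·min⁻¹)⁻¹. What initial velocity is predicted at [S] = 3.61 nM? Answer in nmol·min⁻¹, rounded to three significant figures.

The y-intercept is 1/Vmax, so Vmax = 1/0.269 = 3.72 nmol·min⁻¹.
The slope is Km/Vmax, so Km = 1.74 × 3.72 = 6.47 nM.
Then v = 3.72 × 3.61/(6.47 + 3.61) = 1.33 nmol·min⁻¹.

1.33 nmol·min⁻¹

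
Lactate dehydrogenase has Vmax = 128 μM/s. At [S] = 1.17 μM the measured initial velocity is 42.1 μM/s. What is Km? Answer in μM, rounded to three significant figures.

2.39 μM

v/Vmax = 42.1/128 = 0.3289 = [S]/(Km+[S]).
So Km + [S] = [S]/0.3289 = 3.557 μM, giving Km = 3.557 − 1.17 = 2.39 μM.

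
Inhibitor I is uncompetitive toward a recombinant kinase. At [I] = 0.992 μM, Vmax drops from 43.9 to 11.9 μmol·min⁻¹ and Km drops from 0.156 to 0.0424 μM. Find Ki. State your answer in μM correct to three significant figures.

Uncompetitive: Vmax,app = Vmax/α (and Km,app = Km/α) with α = 1 + [I]/Ki.
α = Vmax/Vmax,app = 43.9/11.9 = 3.689.
Ki = [I]/(α − 1) = 0.992/2.689 = 0.369 μM.

0.369 μM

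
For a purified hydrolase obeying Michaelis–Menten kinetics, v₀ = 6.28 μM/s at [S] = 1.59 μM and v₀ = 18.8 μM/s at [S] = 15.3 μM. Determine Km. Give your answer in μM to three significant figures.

From v = Vmax[S]/(Km+[S]), each point gives Vmax = v(Km+[S])/[S].
Equating: 6.28(Km+1.59)/1.59 = 18.8(Km+15.3)/15.3.
3.950·Km + 6.28 = 1.229·Km + 18.8, so (3.950 − 1.229)·Km = 18.8 − 6.28.
Km = 12.52/2.721 = 4.60 μM; then Vmax = 6.28(4.60+1.59)/1.59 = 24.5 μM/s.

4.60 μM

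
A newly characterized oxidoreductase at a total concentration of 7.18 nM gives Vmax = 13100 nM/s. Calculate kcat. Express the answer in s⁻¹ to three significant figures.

kcat = Vmax/[E]total = 13100 nM/s / 7.18 nM = 1820 s⁻¹.

1820 s⁻¹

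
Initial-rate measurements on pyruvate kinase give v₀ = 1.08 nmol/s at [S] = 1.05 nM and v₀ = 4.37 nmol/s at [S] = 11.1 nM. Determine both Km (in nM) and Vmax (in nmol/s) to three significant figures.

In reciprocal form, 1/v = (Km/Vmax)·(1/[S]) + 1/Vmax. The two points give (1/[S], 1/v) = (0.9524, 0.9259) and (0.09009, 0.2288).
Slope = (0.9259 − 0.2288)/(0.9524 − 0.09009) = 0.8084; intercept = 0.9259 − 0.8084×0.9524 = 0.1560.
Vmax = 1/intercept = 6.41 nmol/s; Km = slope × Vmax = 0.8084 × 6.41 = 5.18 nM.

Km = 5.18 nM; Vmax = 6.41 nmol/s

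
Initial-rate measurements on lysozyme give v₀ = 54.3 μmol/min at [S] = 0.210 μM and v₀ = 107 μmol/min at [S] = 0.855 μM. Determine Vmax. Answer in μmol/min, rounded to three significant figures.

In reciprocal form, 1/v = (Km/Vmax)·(1/[S]) + 1/Vmax. The two points give (1/[S], 1/v) = (4.762, 0.01842) and (1.170, 0.009346).
Slope = (0.01842 − 0.009346)/(4.762 − 1.170) = 0.002525; intercept = 0.01842 − 0.002525×4.762 = 0.006393.
Vmax = 1/intercept = 156 μmol/min; Km = slope × Vmax = 0.002525 × 156 = 0.395 μM.

156 μmol/min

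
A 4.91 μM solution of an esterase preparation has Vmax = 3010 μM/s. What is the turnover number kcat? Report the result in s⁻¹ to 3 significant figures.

kcat = Vmax/[E]total = 3010 μM/s / 4.91 μM = 613 s⁻¹.

613 s⁻¹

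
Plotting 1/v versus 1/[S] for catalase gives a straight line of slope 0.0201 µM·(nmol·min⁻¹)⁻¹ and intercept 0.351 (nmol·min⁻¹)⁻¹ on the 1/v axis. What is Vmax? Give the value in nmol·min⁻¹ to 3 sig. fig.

2.85 nmol·min⁻¹

The y-intercept of a Lineweaver–Burk plot equals 1/Vmax, so Vmax = 1/0.351 = 2.85 nmol·min⁻¹.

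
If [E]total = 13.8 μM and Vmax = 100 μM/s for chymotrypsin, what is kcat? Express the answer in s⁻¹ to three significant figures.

7.25 s⁻¹

kcat = Vmax/[E]total = 100 μM/s / 13.8 μM = 7.25 s⁻¹.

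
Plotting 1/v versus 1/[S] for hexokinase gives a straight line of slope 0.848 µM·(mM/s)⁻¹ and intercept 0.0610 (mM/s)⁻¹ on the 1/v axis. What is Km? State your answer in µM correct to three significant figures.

y-intercept = 1/Vmax ⇒ Vmax = 16.4 mM/s; slope = Km/Vmax ⇒ Km = slope × Vmax.
Km = 0.848 × 16.4 = 13.9 µM.

13.9 µM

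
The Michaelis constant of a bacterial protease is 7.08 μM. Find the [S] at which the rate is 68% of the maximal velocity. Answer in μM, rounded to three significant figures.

15.0 μM

v/Vmax = [S]/(Km+[S]) = 0.68, so [S] = Km·0.68/(1 − 0.68) = 7.08 × 2.125.
[S] = 15.0 μM.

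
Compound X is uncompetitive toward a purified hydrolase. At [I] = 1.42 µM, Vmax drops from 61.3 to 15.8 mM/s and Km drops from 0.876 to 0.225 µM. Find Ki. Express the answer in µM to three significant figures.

0.493 µM

Uncompetitive: Vmax,app = Vmax/α (and Km,app = Km/α) with α = 1 + [I]/Ki.
α = Vmax/Vmax,app = 61.3/15.8 = 3.880.
Ki = [I]/(α − 1) = 1.42/2.880 = 0.493 µM.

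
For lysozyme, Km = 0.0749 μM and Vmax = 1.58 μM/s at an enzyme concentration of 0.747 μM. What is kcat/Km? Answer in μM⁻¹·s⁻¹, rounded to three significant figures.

28.2 μM⁻¹·s⁻¹

kcat = Vmax/[E]total = 1.58/0.747 = 2.12 s⁻¹.
kcat/Km = 2.12/0.0749 = 28.2 μM⁻¹·s⁻¹.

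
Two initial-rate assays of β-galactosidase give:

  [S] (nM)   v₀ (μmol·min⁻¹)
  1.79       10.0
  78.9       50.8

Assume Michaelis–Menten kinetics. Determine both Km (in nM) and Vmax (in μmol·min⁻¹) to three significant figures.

Km = 8.25 nM; Vmax = 56.1 μmol·min⁻¹

From v = Vmax[S]/(Km+[S]), each point gives Vmax = v(Km+[S])/[S].
Equating: 10.0(Km+1.79)/1.79 = 50.8(Km+78.9)/78.9.
5.587·Km + 10.0 = 0.6439·Km + 50.8, so (5.587 − 0.6439)·Km = 50.8 − 10.0.
Km = 40.80/4.943 = 8.25 nM; then Vmax = 10.0(8.25+1.79)/1.79 = 56.1 μmol·min⁻¹.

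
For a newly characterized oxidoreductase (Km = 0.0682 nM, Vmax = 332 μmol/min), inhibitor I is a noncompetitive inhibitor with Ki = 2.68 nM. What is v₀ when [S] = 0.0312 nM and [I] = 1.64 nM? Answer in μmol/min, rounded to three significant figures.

α = 1 + [I]/Ki = 1 + 1.64/2.68 = 1.612.
For a noncompetitive inhibitor, Vmax is reduced to Vmax/α while Km is unchanged: Km,app = 0.0682 nM, Vmax,app = 206 μmol/min.
v = Vmax,app·[S]/(Km,app + [S]) = 206 × 0.0312/(0.0682 + 0.0312) = 64.6 μmol/min.

64.6 μmol/min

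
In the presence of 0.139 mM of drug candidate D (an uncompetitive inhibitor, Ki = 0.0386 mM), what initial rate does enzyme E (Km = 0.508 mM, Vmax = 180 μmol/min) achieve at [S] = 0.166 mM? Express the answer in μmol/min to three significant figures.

23.5 μmol/min

With α = 1 + [I]/Ki = 1 + 0.139/0.0386 = 4.601, the uncompetitive rate law is v = (Vmax/α)·[S] / (Km/α + [S]).
v = (180/4.601)×0.166 / (0.508/4.601 + 0.166) = 6.494/0.2764 = 23.5 μmol/min.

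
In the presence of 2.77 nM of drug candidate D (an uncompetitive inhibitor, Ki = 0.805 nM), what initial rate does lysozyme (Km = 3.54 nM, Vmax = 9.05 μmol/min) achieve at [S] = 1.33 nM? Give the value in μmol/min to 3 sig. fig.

1.27 μmol/min

α = 1 + [I]/Ki = 1 + 2.77/0.805 = 4.441.
For an uncompetitive inhibitor, both parameters are divided by α, giving Vmax/α and Km/α: Km,app = 0.797 nM, Vmax,app = 2.04 μmol/min.
v = Vmax,app·[S]/(Km,app + [S]) = 2.04 × 1.33/(0.797 + 1.33) = 1.27 μmol/min.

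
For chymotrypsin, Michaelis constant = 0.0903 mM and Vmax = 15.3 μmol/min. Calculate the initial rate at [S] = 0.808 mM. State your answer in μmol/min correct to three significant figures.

v = Vmax·[S]/(Km + [S]) = 15.3 × 0.808 / (0.0903 + 0.808)
  = 12.36 / 0.8983 = 13.8 μmol/min.

13.8 μmol/min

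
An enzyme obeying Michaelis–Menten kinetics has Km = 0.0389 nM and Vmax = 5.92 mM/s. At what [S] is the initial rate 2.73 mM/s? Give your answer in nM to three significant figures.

The required fractional saturation is v/Vmax = 2.73/5.92 = 0.4611.
Then [S]/(Km+[S]) = 0.4611 ⇒ [S] = 0.0389 × 0.4611/(1 − 0.4611) = 0.0333 nM.

0.0333 nM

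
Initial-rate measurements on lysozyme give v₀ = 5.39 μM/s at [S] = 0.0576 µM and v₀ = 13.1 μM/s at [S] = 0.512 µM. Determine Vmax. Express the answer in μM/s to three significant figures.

In reciprocal form, 1/v = (Km/Vmax)·(1/[S]) + 1/Vmax. The two points give (1/[S], 1/v) = (17.36, 0.1855) and (1.953, 0.07634).
Slope = (0.1855 − 0.07634)/(17.36 − 1.953) = 0.007087; intercept = 0.1855 − 0.007087×17.36 = 0.06249.
Vmax = 1/intercept = 16.0 μM/s; Km = slope × Vmax = 0.007087 × 16.0 = 0.113 µM.

16.0 μM/s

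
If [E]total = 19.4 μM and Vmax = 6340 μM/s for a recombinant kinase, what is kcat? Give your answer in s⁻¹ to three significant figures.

327 s⁻¹

kcat = Vmax/[E]total = 6340 μM/s / 19.4 μM = 327 s⁻¹.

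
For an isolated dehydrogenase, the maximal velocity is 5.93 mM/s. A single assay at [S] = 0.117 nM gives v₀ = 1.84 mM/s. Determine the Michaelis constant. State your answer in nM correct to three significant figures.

0.260 nM

From v = Vmax[S]/(Km+[S]), Km = [S](Vmax − v)/v.
Km = 0.117 × (5.93 − 1.84) / 1.84 = 0.4785/1.84 = 0.260 nM.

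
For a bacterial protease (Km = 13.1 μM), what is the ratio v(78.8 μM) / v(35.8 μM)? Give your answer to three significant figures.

Since Vmax cancels, v₂/v₁ = [S]₂(Km+[S]₁) / [S]₁(Km+[S]₂).
= 78.8×(13.1+35.8) / (35.8×(13.1+78.8)) = 3853/3290 = 1.17.

1.17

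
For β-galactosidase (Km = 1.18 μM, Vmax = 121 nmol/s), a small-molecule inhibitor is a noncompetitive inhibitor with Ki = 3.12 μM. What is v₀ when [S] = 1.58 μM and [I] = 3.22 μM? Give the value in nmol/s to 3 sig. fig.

34.1 nmol/s

With α = 1 + [I]/Ki = 1 + 3.22/3.12 = 2.032, the noncompetitive rate law is v = (Vmax/α)·[S] / (Km + [S]).
v = (121/2.032)×1.58 / (1.18 + 1.58) = 94.08/2.760 = 34.1 nmol/s.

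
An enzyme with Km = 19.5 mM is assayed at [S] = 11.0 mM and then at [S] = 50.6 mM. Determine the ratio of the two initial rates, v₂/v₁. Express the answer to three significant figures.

2.00

Since Vmax cancels, v₂/v₁ = [S]₂(Km+[S]₁) / [S]₁(Km+[S]₂).
= 50.6×(19.5+11.0) / (11.0×(19.5+50.6)) = 1543/771.1 = 2.00.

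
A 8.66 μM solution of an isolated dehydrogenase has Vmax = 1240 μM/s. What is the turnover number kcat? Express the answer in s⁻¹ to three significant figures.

143 s⁻¹

kcat = Vmax/[E]total = 1240 μM/s / 8.66 μM = 143 s⁻¹.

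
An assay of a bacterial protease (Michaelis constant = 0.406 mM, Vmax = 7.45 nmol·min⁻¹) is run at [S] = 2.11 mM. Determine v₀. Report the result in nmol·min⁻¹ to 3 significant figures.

6.25 nmol·min⁻¹

v = Vmax·[S]/(Km + [S]) = 7.45 × 2.11 / (0.406 + 2.11)
  = 15.72 / 2.516 = 6.25 nmol·min⁻¹.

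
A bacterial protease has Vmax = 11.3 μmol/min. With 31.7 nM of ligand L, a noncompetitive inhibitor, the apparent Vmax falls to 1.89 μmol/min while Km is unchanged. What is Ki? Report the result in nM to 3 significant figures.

6.37 nM

Noncompetitive: Vmax,app = Vmax/α with α = 1 + [I]/Ki.
α = Vmax/Vmax,app = 11.3/1.89 = 5.979.
Ki = [I]/(α − 1) = 31.7/4.979 = 6.37 nM.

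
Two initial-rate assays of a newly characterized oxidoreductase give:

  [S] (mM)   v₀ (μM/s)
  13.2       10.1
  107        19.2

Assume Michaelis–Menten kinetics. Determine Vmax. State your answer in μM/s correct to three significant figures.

22.0 μM/s

In reciprocal form, 1/v = (Km/Vmax)·(1/[S]) + 1/Vmax. The two points give (1/[S], 1/v) = (0.07576, 0.09901) and (0.009346, 0.05208).
Slope = (0.09901 − 0.05208)/(0.07576 − 0.009346) = 0.7066; intercept = 0.09901 − 0.7066×0.07576 = 0.04548.
Vmax = 1/intercept = 22.0 μM/s; Km = slope × Vmax = 0.7066 × 22.0 = 15.5 mM.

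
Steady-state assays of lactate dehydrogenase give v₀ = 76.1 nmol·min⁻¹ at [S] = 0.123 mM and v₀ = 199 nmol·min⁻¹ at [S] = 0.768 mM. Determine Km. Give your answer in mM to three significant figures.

0.342 mM

In reciprocal form, 1/v = (Km/Vmax)·(1/[S]) + 1/Vmax. The two points give (1/[S], 1/v) = (8.130, 0.01314) and (1.302, 0.005025).
Slope = (0.01314 − 0.005025)/(8.130 − 1.302) = 0.001189; intercept = 0.01314 − 0.001189×8.130 = 0.003478.
Vmax = 1/intercept = 288 nmol·min⁻¹; Km = slope × Vmax = 0.001189 × 288 = 0.342 mM.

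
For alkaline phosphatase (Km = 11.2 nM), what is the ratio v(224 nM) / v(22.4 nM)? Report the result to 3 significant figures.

1.43

Since Vmax cancels, v₂/v₁ = [S]₂(Km+[S]₁) / [S]₁(Km+[S]₂).
= 224×(11.2+22.4) / (22.4×(11.2+224)) = 7526/5268 = 1.43.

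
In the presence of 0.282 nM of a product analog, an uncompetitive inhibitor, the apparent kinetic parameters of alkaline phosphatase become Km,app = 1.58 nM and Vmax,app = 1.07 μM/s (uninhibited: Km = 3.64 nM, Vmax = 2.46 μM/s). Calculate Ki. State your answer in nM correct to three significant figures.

Uncompetitive: Vmax,app = Vmax/α (and Km,app = Km/α) with α = 1 + [I]/Ki.
α = Vmax/Vmax,app = 2.46/1.07 = 2.299.
Ki = [I]/(α − 1) = 0.282/1.299 = 0.217 nM.

0.217 nM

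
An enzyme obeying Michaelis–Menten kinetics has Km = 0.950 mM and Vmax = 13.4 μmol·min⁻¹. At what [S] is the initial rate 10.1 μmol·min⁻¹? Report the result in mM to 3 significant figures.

Rearranging v = Vmax[S]/(Km+[S]) gives [S] = Km·v/(Vmax − v).
[S] = 0.950 × 10.1 / (13.4 − 10.1) = 9.595/3.300 = 2.91 mM.

2.91 mM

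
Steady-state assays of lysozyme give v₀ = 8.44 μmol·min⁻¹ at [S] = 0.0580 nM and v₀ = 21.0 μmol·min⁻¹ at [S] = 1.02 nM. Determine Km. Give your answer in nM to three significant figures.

From v = Vmax[S]/(Km+[S]), each point gives Vmax = v(Km+[S])/[S].
Equating: 8.44(Km+0.0580)/0.0580 = 21.0(Km+1.02)/1.02.
145.5·Km + 8.44 = 20.59·Km + 21.0, so (145.5 − 20.59)·Km = 21.0 − 8.44.
Km = 12.56/124.9 = 0.101 nM; then Vmax = 8.44(0.101+0.0580)/0.0580 = 23.1 μmol·min⁻¹.

0.101 nM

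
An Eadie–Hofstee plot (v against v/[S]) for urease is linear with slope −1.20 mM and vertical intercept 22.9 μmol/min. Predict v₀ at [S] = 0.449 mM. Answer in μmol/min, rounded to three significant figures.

6.24 μmol/min

In the Eadie–Hofstee form v = Vmax − Km·(v/[S]), the slope is −Km and the intercept is Vmax, so Km = 1.20 mM and Vmax = 22.9 μmol/min.
v = 22.9 × 0.449/(1.20 + 0.449) = 6.24 μmol/min.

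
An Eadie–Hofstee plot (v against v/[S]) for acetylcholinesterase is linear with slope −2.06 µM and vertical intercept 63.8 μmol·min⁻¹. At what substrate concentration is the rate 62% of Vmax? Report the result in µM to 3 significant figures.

The Eadie–Hofstee slope gives Km = 2.06 µM (slope = −Km).
v/Vmax = [S]/(Km+[S]) = 0.62 ⇒ [S] = Km·0.62/(1−0.62) = 2.06 × 1.632 = 3.36 µM.

3.36 µM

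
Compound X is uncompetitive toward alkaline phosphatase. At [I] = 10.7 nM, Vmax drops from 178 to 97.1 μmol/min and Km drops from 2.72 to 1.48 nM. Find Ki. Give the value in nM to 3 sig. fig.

Uncompetitive: Vmax,app = Vmax/α (and Km,app = Km/α) with α = 1 + [I]/Ki.
α = Vmax/Vmax,app = 178/97.1 = 1.833.
Since α = 1 + [I]/Ki, [I]/Ki = 1.833 − 1 = 0.8332 and Ki = 10.7/0.8332 = 12.8 nM.

12.8 nM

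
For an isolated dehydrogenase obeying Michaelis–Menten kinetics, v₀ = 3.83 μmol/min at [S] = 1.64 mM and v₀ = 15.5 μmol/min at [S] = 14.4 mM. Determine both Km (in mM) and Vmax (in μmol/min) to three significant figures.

Km = 9.27 mM; Vmax = 25.5 μmol/min

From v = Vmax[S]/(Km+[S]), each point gives Vmax = v(Km+[S])/[S].
Equating: 3.83(Km+1.64)/1.64 = 15.5(Km+14.4)/14.4.
2.335·Km + 3.83 = 1.076·Km + 15.5, so (2.335 − 1.076)·Km = 15.5 − 3.83.
Km = 11.67/1.259 = 9.27 mM; then Vmax = 3.83(9.27+1.64)/1.64 = 25.5 μmol/min.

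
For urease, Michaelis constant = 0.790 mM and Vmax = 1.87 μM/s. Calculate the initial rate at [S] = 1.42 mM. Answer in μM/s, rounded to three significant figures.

[S]/(Km+[S]) = 1.42/2.210 = 0.6425, the fractional saturation.
v = 0.6425 × Vmax = 0.6425 × 1.87 = 1.20 μM/s.

1.20 μM/s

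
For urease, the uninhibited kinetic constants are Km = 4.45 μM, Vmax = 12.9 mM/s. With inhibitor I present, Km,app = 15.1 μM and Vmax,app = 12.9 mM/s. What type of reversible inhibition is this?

Km increases (4.45 → 15.1 μM) while Vmax is unchanged — the hallmark of competitive inhibition.

competitive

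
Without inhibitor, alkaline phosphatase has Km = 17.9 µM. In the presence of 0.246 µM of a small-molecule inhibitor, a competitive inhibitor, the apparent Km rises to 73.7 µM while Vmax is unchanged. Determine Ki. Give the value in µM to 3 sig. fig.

0.0789 µM

Competitive: Km,app = α·Km with α = 1 + [I]/Ki.
α = Km,app/Km = 73.7/17.9 = 4.117.
Since α = 1 + [I]/Ki, [I]/Ki = 4.117 − 1 = 3.117 and Ki = 0.246/3.117 = 0.0789 µM.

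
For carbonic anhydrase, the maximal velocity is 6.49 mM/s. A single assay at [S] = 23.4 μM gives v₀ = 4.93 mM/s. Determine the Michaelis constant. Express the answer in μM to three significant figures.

From v = Vmax[S]/(Km+[S]), Km = [S](Vmax − v)/v.
Km = 23.4 × (6.49 − 4.93) / 4.93 = 36.50/4.93 = 7.40 μM.

7.40 μM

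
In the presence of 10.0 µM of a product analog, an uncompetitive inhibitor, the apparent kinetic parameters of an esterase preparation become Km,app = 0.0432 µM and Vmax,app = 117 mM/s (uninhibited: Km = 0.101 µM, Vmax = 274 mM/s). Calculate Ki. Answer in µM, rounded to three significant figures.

7.45 µM

Uncompetitive: Vmax,app = Vmax/α (and Km,app = Km/α) with α = 1 + [I]/Ki.
α = Vmax/Vmax,app = 274/117 = 2.342.
Ki = [I]/(α − 1) = 10.0/1.342 = 7.45 µM.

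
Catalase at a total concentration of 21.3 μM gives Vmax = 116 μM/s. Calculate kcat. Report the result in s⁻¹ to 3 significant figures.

kcat = Vmax/[E]total = 116 μM/s / 21.3 μM = 5.45 s⁻¹.

5.45 s⁻¹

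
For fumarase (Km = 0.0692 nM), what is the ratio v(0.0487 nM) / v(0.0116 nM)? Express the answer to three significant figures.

Since Vmax cancels, v₂/v₁ = [S]₂(Km+[S]₁) / [S]₁(Km+[S]₂).
= 0.0487×(0.0692+0.0116) / (0.0116×(0.0692+0.0487)) = 0.003935/0.001368 = 2.88.

2.88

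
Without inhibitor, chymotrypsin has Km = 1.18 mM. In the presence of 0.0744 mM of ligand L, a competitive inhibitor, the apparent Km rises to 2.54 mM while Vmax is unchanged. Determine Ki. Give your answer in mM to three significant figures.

0.0646 mM

Competitive: Km,app = α·Km with α = 1 + [I]/Ki.
α = Km,app/Km = 2.54/1.18 = 2.153.
Since α = 1 + [I]/Ki, [I]/Ki = 2.153 − 1 = 1.153 and Ki = 0.0744/1.153 = 0.0646 mM.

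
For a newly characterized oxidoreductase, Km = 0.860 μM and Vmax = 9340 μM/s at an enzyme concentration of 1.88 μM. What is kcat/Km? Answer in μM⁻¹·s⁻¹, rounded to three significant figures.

kcat = Vmax/[E]total = 9340/1.88 = 4970 s⁻¹.
kcat/Km = 4970/0.860 = 5780 μM⁻¹·s⁻¹.

5780 μM⁻¹·s⁻¹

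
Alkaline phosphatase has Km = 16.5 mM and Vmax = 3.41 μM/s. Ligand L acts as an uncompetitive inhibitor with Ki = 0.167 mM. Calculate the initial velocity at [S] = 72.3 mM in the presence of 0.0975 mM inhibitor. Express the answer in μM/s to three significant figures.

1.88 μM/s

With α = 1 + [I]/Ki = 1 + 0.0975/0.167 = 1.584, the uncompetitive rate law is v = (Vmax/α)·[S] / (Km/α + [S]).
v = (3.41/1.584)×72.3 / (16.5/1.584 + 72.3) = 155.7/82.72 = 1.88 μM/s.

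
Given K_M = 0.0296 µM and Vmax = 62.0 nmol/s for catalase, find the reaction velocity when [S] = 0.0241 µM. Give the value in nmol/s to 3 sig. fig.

27.8 nmol/s

[S]/(Km+[S]) = 0.0241/0.05370 = 0.4488, the fractional saturation.
v = 0.4488 × Vmax = 0.4488 × 62.0 = 27.8 nmol/s.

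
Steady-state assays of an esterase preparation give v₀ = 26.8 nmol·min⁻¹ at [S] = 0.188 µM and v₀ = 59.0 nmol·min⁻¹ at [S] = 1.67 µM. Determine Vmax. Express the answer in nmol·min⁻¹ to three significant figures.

69.6 nmol·min⁻¹

In reciprocal form, 1/v = (Km/Vmax)·(1/[S]) + 1/Vmax. The two points give (1/[S], 1/v) = (5.319, 0.03731) and (0.5988, 0.01695).
Slope = (0.03731 − 0.01695)/(5.319 − 0.5988) = 0.004314; intercept = 0.03731 − 0.004314×5.319 = 0.01437.
Vmax = 1/intercept = 69.6 nmol·min⁻¹; Km = slope × Vmax = 0.004314 × 69.6 = 0.300 µM.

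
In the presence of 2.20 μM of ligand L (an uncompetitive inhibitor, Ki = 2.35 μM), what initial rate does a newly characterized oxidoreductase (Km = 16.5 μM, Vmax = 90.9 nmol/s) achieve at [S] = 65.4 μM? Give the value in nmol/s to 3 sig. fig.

α = 1 + [I]/Ki = 1 + 2.20/2.35 = 1.936.
For an uncompetitive inhibitor, both parameters are divided by α, giving Vmax/α and Km/α: Km,app = 8.52 μM, Vmax,app = 46.9 nmol/s.
v = Vmax,app·[S]/(Km,app + [S]) = 46.9 × 65.4/(8.52 + 65.4) = 41.5 nmol/s.

41.5 nmol/s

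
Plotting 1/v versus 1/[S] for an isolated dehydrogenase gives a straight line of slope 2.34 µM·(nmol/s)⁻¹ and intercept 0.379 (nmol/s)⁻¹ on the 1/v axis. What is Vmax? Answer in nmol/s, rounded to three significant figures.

The y-intercept of a Lineweaver–Burk plot equals 1/Vmax, so Vmax = 1/0.379 = 2.64 nmol/s.

2.64 nmol/s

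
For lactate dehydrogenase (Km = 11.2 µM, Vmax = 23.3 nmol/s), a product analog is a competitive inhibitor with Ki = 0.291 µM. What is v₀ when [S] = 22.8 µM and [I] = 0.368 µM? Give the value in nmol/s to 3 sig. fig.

With α = 1 + [I]/Ki = 1 + 0.368/0.291 = 2.265, the competitive rate law is v = Vmax[S] / (αKm + [S]).
v = 23.3×22.8 / (2.265×11.2 + 22.8) = 531.2/48.16 = 11.0 nmol/s.

11.0 nmol/s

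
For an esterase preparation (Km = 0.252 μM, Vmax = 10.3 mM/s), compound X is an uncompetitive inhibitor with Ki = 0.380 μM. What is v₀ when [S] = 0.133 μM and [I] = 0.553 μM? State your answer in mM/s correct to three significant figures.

2.37 mM/s

With α = 1 + [I]/Ki = 1 + 0.553/0.380 = 2.455, the uncompetitive rate law is v = (Vmax/α)·[S] / (Km/α + [S]).
v = (10.3/2.455)×0.133 / (0.252/2.455 + 0.133) = 0.5579/0.2356 = 2.37 mM/s.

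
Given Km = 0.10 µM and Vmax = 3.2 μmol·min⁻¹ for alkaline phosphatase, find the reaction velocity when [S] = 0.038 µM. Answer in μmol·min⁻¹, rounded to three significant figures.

v = Vmax·[S]/(Km + [S]) = 3.2 × 0.038 / (0.10 + 0.038)
  = 0.1216 / 0.1380 = 0.881 μmol·min⁻¹.

0.881 μmol·min⁻¹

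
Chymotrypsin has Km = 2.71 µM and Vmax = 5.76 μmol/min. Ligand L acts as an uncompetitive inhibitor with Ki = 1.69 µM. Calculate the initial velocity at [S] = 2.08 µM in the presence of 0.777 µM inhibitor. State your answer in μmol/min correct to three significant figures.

With α = 1 + [I]/Ki = 1 + 0.777/1.69 = 1.460, the uncompetitive rate law is v = (Vmax/α)·[S] / (Km/α + [S]).
v = (5.76/1.460)×2.08 / (2.71/1.460 + 2.08) = 8.207/3.936 = 2.08 μmol/min.

2.08 μmol/min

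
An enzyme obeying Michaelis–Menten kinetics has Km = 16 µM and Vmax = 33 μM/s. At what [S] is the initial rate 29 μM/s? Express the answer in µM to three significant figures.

116 µM

Rearranging v = Vmax[S]/(Km+[S]) gives [S] = Km·v/(Vmax − v).
[S] = 16 × 29 / (33 − 29) = 464.0/4.000 = 116 µM.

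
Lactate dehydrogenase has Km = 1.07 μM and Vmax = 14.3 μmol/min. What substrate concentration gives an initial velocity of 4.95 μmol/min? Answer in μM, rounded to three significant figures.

0.566 μM

The required fractional saturation is v/Vmax = 4.95/14.3 = 0.3462.
Then [S]/(Km+[S]) = 0.3462 ⇒ [S] = 1.07 × 0.3462/(1 − 0.3462) = 0.566 μM.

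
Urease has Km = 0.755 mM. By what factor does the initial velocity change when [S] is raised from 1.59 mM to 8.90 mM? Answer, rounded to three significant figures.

The fractional saturations are [S]/(Km+[S]) = 1.59/2.345 = 0.6780 and 8.90/9.655 = 0.9218.
v₂/v₁ is just their ratio: 0.9218/0.6780 = 1.36.

1.36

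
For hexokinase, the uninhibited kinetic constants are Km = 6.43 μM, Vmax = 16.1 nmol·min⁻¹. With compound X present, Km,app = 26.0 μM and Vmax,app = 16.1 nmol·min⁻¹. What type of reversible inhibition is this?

Km increases (6.43 → 26.0 μM) while Vmax is unchanged — the hallmark of competitive inhibition.

competitive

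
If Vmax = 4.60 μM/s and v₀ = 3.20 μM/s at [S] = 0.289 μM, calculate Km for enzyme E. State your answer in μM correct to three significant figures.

0.126 μM

From v = Vmax[S]/(Km+[S]), Km = [S](Vmax − v)/v.
Km = 0.289 × (4.60 − 3.20) / 3.20 = 0.4046/3.20 = 0.126 μM.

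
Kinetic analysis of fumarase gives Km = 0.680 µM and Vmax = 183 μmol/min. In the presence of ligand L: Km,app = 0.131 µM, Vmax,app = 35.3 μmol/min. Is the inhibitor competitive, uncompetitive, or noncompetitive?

Both Km and Vmax decrease by the same factor (~5.19-fold) — characteristic of uncompetitive inhibition.

uncompetitive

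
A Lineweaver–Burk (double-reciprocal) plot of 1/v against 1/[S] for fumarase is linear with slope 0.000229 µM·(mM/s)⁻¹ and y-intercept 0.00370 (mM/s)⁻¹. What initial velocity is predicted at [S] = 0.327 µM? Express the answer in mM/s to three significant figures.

227 mM/s

The y-intercept is 1/Vmax, so Vmax = 1/0.00370 = 270 mM/s.
The slope is Km/Vmax, so Km = 0.000229 × 270 = 0.0619 µM.
Then v = 270 × 0.327/(0.0619 + 0.327) = 227 mM/s.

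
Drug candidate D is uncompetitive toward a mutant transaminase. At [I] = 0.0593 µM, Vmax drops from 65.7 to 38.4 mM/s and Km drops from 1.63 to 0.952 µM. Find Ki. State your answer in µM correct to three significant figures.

0.0834 µM

Uncompetitive: Vmax,app = Vmax/α (and Km,app = Km/α) with α = 1 + [I]/Ki.
α = Vmax/Vmax,app = 65.7/38.4 = 1.711.
Since α = 1 + [I]/Ki, [I]/Ki = 1.711 − 1 = 0.7109 and Ki = 0.0593/0.7109 = 0.0834 µM.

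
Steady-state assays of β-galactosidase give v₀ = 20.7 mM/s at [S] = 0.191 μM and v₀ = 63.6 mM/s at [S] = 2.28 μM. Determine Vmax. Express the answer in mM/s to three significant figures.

78.5 mM/s

From v = Vmax[S]/(Km+[S]), each point gives Vmax = v(Km+[S])/[S].
Equating: 20.7(Km+0.191)/0.191 = 63.6(Km+2.28)/2.28.
108.4·Km + 20.7 = 27.89·Km + 63.6, so (108.4 − 27.89)·Km = 63.6 − 20.7.
Km = 42.90/80.48 = 0.533 μM; then Vmax = 20.7(0.533+0.191)/0.191 = 78.5 mM/s.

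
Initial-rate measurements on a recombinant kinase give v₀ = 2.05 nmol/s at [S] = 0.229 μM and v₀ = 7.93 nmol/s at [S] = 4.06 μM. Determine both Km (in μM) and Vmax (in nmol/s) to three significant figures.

From v = Vmax[S]/(Km+[S]), each point gives Vmax = v(Km+[S])/[S].
Equating: 2.05(Km+0.229)/0.229 = 7.93(Km+4.06)/4.06.
8.952·Km + 2.05 = 1.953·Km + 7.93, so (8.952 − 1.953)·Km = 7.93 − 2.05.
Km = 5.880/6.999 = 0.840 μM; then Vmax = 2.05(0.840+0.229)/0.229 = 9.57 nmol/s.

Km = 0.840 μM; Vmax = 9.57 nmol/s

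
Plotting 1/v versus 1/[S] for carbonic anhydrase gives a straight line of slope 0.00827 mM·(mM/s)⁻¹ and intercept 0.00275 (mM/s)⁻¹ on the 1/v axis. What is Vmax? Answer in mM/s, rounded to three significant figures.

364 mM/s

The y-intercept of a Lineweaver–Burk plot equals 1/Vmax, so Vmax = 1/0.00275 = 364 mM/s.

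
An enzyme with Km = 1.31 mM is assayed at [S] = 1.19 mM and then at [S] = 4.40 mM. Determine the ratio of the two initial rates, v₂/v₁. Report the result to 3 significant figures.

1.62

The fractional saturations are [S]/(Km+[S]) = 1.19/2.500 = 0.4760 and 4.40/5.710 = 0.7706.
v₂/v₁ is just their ratio: 0.7706/0.4760 = 1.62.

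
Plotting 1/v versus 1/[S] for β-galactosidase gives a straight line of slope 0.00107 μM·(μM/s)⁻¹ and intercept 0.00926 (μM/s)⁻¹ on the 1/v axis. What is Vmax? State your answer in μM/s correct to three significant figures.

The y-intercept of a Lineweaver–Burk plot equals 1/Vmax, so Vmax = 1/0.00926 = 108 μM/s.

108 μM/s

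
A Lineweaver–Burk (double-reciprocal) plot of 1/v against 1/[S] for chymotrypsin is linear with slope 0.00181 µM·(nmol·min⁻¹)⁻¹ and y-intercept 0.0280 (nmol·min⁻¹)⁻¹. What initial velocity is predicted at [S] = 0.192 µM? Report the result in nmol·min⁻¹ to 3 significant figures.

26.7 nmol·min⁻¹

The y-intercept is 1/Vmax, so Vmax = 1/0.0280 = 35.7 nmol·min⁻¹.
The slope is Km/Vmax, so Km = 0.00181 × 35.7 = 0.0646 µM.
Then v = 35.7 × 0.192/(0.0646 + 0.192) = 26.7 nmol·min⁻¹.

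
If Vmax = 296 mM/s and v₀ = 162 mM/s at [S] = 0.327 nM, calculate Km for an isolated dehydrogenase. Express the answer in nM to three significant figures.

From v = Vmax[S]/(Km+[S]), Km = [S](Vmax − v)/v.
Km = 0.327 × (296 − 162) / 162 = 43.82/162 = 0.270 nM.

0.270 nM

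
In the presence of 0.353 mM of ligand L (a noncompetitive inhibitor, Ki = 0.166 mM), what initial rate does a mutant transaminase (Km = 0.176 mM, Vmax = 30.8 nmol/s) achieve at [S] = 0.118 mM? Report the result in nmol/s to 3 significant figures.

With α = 1 + [I]/Ki = 1 + 0.353/0.166 = 3.127, the noncompetitive rate law is v = (Vmax/α)·[S] / (Km + [S]).
v = (30.8/3.127)×0.118 / (0.176 + 0.118) = 1.162/0.2940 = 3.95 nmol/s.

3.95 nmol/s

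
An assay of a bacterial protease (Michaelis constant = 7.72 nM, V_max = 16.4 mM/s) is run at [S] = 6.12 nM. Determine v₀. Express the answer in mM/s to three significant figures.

[S]/(Km+[S]) = 6.12/13.84 = 0.4422, the fractional saturation.
v = 0.4422 × Vmax = 0.4422 × 16.4 = 7.25 mM/s.

7.25 mM/s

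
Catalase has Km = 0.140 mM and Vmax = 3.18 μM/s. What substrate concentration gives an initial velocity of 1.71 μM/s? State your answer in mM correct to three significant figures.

0.163 mM

The required fractional saturation is v/Vmax = 1.71/3.18 = 0.5377.
Then [S]/(Km+[S]) = 0.5377 ⇒ [S] = 0.140 × 0.5377/(1 − 0.5377) = 0.163 mM.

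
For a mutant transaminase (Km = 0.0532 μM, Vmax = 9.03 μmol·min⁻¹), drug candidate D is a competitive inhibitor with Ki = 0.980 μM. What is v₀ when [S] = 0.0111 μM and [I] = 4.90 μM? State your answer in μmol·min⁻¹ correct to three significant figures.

0.303 μmol·min⁻¹

With α = 1 + [I]/Ki = 1 + 4.90/0.980 = 6.000, the competitive rate law is v = Vmax[S] / (αKm + [S]).
v = 9.03×0.0111 / (6.000×0.0532 + 0.0111) = 0.1002/0.3303 = 0.303 μmol·min⁻¹.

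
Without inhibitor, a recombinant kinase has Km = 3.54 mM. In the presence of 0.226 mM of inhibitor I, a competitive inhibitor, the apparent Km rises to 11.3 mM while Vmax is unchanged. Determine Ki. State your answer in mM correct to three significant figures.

0.103 mM

Competitive: Km,app = α·Km with α = 1 + [I]/Ki.
α = Km,app/Km = 11.3/3.54 = 3.192.
Ki = [I]/(α − 1) = 0.226/2.192 = 0.103 mM.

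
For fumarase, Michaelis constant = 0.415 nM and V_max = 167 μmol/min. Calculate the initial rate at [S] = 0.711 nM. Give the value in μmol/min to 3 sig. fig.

v = Vmax·[S]/(Km + [S]) = 167 × 0.711 / (0.415 + 0.711)
  = 118.7 / 1.126 = 105 μmol/min.

105 μmol/min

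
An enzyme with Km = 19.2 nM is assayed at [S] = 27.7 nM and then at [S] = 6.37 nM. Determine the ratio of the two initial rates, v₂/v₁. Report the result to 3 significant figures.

0.422

The fractional saturations are [S]/(Km+[S]) = 27.7/46.90 = 0.5906 and 6.37/25.57 = 0.2491.
v₂/v₁ is just their ratio: 0.2491/0.5906 = 0.422.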